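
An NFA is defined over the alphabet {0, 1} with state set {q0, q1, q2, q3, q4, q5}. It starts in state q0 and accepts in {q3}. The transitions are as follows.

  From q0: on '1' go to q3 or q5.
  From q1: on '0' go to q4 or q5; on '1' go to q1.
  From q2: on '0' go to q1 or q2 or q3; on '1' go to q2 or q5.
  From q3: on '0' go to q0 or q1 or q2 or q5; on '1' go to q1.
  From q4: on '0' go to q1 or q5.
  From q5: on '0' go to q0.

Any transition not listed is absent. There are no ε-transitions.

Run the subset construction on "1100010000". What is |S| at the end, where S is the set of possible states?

Start in {q0}.
Read '1': {q0} → {q3, q5}.
Read '1': {q3, q5} → {q1}.
Read '0': {q1} → {q4, q5}.
Read '0': {q4, q5} → {q0, q1, q5}.
Read '0': {q0, q1, q5} → {q0, q4, q5}.
Read '1': {q0, q4, q5} → {q3, q5}.
Read '0': {q3, q5} → {q0, q1, q2, q5}.
Read '0': {q0, q1, q2, q5} → {q0, q1, q2, q3, q4, q5}.
Read '0': {q0, q1, q2, q3, q4, q5} → {q0, q1, q2, q3, q4, q5}.
Read '0': {q0, q1, q2, q3, q4, q5} → {q0, q1, q2, q3, q4, q5}.
That set has 6 states.

6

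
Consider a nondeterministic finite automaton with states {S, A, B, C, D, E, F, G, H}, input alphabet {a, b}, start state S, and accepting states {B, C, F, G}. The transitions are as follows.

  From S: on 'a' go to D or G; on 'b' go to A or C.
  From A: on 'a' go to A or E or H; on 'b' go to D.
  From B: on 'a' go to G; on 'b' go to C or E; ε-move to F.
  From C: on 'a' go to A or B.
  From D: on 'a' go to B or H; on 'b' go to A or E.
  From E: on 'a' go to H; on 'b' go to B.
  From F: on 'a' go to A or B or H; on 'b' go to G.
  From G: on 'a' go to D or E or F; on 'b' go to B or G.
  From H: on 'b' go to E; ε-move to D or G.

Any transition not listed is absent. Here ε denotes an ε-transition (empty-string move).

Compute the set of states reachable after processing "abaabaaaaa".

Start in {S}.
Read 'a': {S} → {D, G}.
Read 'b': {D, G} → {A, B, E, F, G}.
Read 'a': {A, B, E, F, G} → {A, B, D, E, F, G, H}.
Read 'a': {A, B, D, E, F, G, H} → {A, B, D, E, F, G, H}.
Read 'b': {A, B, D, E, F, G, H} → {A, B, C, D, E, F, G}.
Read 'a': {A, B, C, D, E, F, G} → {A, B, D, E, F, G, H}.
Read 'a': {A, B, D, E, F, G, H} → {A, B, D, E, F, G, H}.
Read 'a': {A, B, D, E, F, G, H} → {A, B, D, E, F, G, H}.
Read 'a': {A, B, D, E, F, G, H} → {A, B, D, E, F, G, H}.
Read 'a': {A, B, D, E, F, G, H} → {A, B, D, E, F, G, H}.

{A, B, D, E, F, G, H}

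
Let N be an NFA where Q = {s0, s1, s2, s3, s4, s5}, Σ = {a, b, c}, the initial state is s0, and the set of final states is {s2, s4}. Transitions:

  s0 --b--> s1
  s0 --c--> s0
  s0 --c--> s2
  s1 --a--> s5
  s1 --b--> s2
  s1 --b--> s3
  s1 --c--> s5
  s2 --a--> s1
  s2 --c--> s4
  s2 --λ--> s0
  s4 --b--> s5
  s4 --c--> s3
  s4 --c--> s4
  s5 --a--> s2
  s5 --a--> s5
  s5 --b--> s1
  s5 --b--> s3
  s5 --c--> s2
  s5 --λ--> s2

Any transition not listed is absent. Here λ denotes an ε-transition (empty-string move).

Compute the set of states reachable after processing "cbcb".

Start in {s0}.
Read 'c': s0→{s0, s2}; now {s0, s2}.
Read 'b': s0→{s1}, s2→∅; now {s1}.
Read 'c': s1→{s5}; union {s5}; ε-closure = {s0, s2, s5}.
Read 'b': s0→{s1}, s2→∅, s5→{s1, s3}; now {s1, s3}.

{s1, s3}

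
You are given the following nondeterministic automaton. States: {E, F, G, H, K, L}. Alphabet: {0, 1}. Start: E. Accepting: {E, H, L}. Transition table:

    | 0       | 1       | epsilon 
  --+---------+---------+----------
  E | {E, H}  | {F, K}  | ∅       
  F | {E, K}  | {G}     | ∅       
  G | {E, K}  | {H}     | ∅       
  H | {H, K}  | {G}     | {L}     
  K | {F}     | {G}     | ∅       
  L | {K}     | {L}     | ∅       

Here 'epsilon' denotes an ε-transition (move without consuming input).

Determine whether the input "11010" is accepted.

Yes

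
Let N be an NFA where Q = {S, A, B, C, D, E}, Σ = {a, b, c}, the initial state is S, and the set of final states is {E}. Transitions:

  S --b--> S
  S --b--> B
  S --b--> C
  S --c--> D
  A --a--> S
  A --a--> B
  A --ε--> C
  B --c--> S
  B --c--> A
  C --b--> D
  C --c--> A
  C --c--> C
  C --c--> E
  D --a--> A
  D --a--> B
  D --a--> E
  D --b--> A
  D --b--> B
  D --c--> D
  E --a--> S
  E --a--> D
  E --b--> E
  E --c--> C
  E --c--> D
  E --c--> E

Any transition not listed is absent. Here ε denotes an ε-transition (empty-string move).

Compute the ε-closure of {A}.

{A, C}

Begin with {A}.
ε-move A → C; add C.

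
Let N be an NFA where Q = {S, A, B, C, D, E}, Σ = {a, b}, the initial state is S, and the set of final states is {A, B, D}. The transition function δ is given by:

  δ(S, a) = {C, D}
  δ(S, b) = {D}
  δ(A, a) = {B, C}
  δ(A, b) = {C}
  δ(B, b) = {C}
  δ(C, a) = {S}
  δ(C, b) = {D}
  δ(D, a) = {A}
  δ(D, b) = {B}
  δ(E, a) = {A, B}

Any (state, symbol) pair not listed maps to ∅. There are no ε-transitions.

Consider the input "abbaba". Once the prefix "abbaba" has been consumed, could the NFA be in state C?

No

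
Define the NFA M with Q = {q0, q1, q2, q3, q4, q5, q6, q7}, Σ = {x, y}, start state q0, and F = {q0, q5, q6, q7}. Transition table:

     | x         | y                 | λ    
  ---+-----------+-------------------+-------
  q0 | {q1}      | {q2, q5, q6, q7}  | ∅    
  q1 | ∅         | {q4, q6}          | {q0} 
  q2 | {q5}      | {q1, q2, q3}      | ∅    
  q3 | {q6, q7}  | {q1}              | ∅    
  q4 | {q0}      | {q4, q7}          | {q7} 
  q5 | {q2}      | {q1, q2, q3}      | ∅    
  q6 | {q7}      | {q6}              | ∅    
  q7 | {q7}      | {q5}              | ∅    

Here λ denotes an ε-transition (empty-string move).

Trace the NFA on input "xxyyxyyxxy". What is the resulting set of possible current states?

{q0, q1, q2, q3, q4, q5, q6, q7}

Start in {q0}.
Read 'x': {q0} → {q0, q1}.
Read 'x': {q0, q1} → {q0, q1}.
Read 'y': {q0, q1} → {q2, q4, q5, q6, q7}.
Read 'y': {q2, q4, q5, q6, q7} → {q0, q1, q2, q3, q4, q5, q6, q7}.
Read 'x': {q0, q1, q2, q3, q4, q5, q6, q7} → {q0, q1, q2, q5, q6, q7}.
Read 'y': {q0, q1, q2, q5, q6, q7} → {q0, q1, q2, q3, q4, q5, q6, q7}.
Read 'y': {q0, q1, q2, q3, q4, q5, q6, q7} → {q0, q1, q2, q3, q4, q5, q6, q7}.
Read 'x': {q0, q1, q2, q3, q4, q5, q6, q7} → {q0, q1, q2, q5, q6, q7}.
Read 'x': {q0, q1, q2, q5, q6, q7} → {q0, q1, q2, q5, q7}.
Read 'y': {q0, q1, q2, q5, q7} → {q0, q1, q2, q3, q4, q5, q6, q7}.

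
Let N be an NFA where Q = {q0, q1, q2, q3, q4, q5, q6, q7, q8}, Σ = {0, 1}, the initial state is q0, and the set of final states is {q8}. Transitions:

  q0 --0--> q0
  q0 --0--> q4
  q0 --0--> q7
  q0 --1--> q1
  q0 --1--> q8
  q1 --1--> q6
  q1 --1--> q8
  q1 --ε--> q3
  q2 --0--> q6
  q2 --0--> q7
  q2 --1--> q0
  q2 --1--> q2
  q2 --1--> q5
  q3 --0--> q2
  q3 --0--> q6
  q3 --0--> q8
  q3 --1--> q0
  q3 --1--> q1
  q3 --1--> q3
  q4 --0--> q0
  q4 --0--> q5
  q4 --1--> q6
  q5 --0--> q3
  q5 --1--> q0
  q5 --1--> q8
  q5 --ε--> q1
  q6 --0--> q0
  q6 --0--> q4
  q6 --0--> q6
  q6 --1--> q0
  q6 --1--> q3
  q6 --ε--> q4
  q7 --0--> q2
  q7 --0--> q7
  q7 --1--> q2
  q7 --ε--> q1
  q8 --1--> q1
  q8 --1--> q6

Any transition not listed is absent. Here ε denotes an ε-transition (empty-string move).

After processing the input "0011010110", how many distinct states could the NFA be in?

Start in {q0}.
Read '0': {q0} → {q0, q1, q3, q4, q7}.
Read '0': {q0, q1, q3, q4, q7} → {q0, q1, q2, q3, q4, q5, q6, q7, q8}.
Read '1': {q0, q1, q2, q3, q4, q5, q6, q7, q8} → {q0, q1, q2, q3, q4, q5, q6, q8}.
Read '1': {q0, q1, q2, q3, q4, q5, q6, q8} → {q0, q1, q2, q3, q4, q5, q6, q8}.
Read '0': {q0, q1, q2, q3, q4, q5, q6, q8} → {q0, q1, q2, q3, q4, q5, q6, q7, q8}.
Read '1': {q0, q1, q2, q3, q4, q5, q6, q7, q8} → {q0, q1, q2, q3, q4, q5, q6, q8}.
Read '0': {q0, q1, q2, q3, q4, q5, q6, q8} → {q0, q1, q2, q3, q4, q5, q6, q7, q8}.
Read '1': {q0, q1, q2, q3, q4, q5, q6, q7, q8} → {q0, q1, q2, q3, q4, q5, q6, q8}.
Read '1': {q0, q1, q2, q3, q4, q5, q6, q8} → {q0, q1, q2, q3, q4, q5, q6, q8}.
Read '0': {q0, q1, q2, q3, q4, q5, q6, q8} → {q0, q1, q2, q3, q4, q5, q6, q7, q8}.
That set has 9 states.

9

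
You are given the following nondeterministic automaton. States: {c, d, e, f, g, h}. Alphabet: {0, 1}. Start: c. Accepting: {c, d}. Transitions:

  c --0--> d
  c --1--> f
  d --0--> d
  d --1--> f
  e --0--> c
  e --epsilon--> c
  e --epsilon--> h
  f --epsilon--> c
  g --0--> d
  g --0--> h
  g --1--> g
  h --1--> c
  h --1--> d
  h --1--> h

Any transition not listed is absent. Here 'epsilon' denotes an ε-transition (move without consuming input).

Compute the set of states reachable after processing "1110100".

Start in {c}.
Read '1': c→{f}; union {f}; ε-closure = {c, f}.
Read '1': c→{f}, f→∅; union {f}; ε-closure = {c, f}.
Read '1': c→{f}, f→∅; union {f}; ε-closure = {c, f}.
Read '0': c→{d}, f→∅; now {d}.
Read '1': d→{f}; union {f}; ε-closure = {c, f}.
Read '0': c→{d}, f→∅; now {d}.
Read '0': d→{d}; now {d}.

{d}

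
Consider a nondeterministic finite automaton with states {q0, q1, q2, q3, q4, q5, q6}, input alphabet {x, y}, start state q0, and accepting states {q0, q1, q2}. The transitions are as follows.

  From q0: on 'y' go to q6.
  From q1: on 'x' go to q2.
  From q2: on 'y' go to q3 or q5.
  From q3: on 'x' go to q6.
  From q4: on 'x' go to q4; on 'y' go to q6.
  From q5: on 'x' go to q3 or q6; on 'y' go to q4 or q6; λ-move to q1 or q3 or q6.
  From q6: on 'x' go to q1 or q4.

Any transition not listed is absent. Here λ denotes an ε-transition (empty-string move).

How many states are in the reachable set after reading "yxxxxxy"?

Start in {q0}.
Read 'y': {q0} → {q6}.
Read 'x': {q6} → {q1, q4}.
Read 'x': {q1, q4} → {q2, q4}.
Read 'x': {q2, q4} → {q4}.
Read 'x': {q4} → {q4}.
Read 'x': {q4} → {q4}.
Read 'y': {q4} → {q6}.
That set has 1 state.

1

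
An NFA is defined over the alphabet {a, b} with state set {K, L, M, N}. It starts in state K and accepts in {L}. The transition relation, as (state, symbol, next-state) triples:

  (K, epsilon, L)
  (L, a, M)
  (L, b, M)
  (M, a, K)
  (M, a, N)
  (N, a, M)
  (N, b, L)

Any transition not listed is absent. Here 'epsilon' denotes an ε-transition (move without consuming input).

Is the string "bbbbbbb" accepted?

No

Start: ε-closure({K}) = {K, L}.
Read 'b': K→∅, L→{M}; now {M}.
Read 'b': M→∅; now ∅.
The set is empty and remains empty for the remaining 5 symbols.
The final set ∅ contains no accepting state.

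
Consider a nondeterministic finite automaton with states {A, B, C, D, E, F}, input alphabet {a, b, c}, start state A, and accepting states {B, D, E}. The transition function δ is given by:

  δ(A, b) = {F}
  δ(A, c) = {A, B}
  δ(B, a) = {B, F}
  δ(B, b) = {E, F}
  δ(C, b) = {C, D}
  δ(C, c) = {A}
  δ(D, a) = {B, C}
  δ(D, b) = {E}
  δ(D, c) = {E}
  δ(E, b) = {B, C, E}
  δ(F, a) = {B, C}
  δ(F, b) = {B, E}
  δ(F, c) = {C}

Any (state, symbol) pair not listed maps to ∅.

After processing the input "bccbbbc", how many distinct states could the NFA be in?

2

Start in {A}.
Read 'b': {A} → {F}.
Read 'c': {F} → {C}.
Read 'c': {C} → {A}.
Read 'b': {A} → {F}.
Read 'b': {F} → {B, E}.
Read 'b': {B, E} → {B, C, E, F}.
Read 'c': {B, C, E, F} → {A, C}.
That set has 2 states.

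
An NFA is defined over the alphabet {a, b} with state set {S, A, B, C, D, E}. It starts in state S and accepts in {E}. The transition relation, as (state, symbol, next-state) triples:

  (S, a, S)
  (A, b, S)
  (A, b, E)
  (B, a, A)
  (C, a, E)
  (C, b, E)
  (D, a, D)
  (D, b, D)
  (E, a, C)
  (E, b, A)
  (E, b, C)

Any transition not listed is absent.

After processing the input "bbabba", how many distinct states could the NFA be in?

Start in {S}.
Read 'b': S→∅; now ∅.
The set is empty and remains empty for the remaining 5 symbols.
That set has 0 states.

0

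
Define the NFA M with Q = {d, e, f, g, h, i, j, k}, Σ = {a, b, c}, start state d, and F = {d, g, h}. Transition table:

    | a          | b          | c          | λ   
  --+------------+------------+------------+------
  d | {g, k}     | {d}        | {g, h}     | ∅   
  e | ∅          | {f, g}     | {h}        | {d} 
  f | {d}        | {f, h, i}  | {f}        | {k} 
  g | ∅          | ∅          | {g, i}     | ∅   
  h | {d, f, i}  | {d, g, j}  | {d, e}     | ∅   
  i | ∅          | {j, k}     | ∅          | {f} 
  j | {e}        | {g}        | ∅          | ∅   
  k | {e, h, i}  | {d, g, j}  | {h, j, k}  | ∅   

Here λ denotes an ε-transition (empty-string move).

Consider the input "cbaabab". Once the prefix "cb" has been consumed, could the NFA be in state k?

Start in {d}.
Read 'c': d→{g, h}; now {g, h}.
Read 'b': g→∅, h→{d, g, j}; now {d, g, j}.
State k is not in {d, g, j}.

No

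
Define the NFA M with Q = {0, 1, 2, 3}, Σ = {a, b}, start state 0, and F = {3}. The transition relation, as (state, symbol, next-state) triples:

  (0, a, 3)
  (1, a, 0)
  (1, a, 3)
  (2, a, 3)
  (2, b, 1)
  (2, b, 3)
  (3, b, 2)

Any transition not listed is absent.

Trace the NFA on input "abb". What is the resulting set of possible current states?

{1, 3}

Start in {0}.
Read 'a': {0} → {3}.
Read 'b': {3} → {2}.
Read 'b': {2} → {1, 3}.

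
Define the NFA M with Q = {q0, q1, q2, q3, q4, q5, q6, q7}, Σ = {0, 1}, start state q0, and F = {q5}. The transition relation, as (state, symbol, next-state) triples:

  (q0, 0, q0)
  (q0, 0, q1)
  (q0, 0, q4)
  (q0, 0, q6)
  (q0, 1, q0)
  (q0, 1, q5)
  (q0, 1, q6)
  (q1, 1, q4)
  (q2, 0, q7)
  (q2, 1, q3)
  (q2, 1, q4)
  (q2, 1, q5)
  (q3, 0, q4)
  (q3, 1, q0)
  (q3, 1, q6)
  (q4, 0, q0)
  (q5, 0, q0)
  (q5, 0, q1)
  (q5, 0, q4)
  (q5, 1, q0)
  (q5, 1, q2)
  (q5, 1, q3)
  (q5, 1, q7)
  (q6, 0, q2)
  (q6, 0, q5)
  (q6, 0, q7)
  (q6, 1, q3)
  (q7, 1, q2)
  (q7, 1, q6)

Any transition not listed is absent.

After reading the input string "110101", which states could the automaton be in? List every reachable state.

Start in {q0}.
Read '1': q0→{q0, q5, q6}; now {q0, q5, q6}.
Read '1': q0→{q0, q5, q6}, q5→{q0, q2, q3, q7}, q6→{q3}; now {q0, q2, q3, q5, q6, q7}.
Read '0': q0→{q0, q1, q4, q6}, q2→{q7}, q3→{q4}, q5→{q0, q1, q4}, q6→{q2, q5, q7}, q7→∅; now {q0, q1, q2, q4, q5, q6, q7}.
Read '1': q0→{q0, q5, q6}, q1→{q4}, q2→{q3, q4, q5}, q4→∅, q5→{q0, q2, q3, q7}, q6→{q3}, q7→{q2, q6}; now {q0, q2, q3, q4, q5, q6, q7}.
Read '0': q0→{q0, q1, q4, q6}, q2→{q7}, q3→{q4}, q4→{q0}, q5→{q0, q1, q4}, q6→{q2, q5, q7}, q7→∅; now {q0, q1, q2, q4, q5, q6, q7}.
Read '1': q0→{q0, q5, q6}, q1→{q4}, q2→{q3, q4, q5}, q4→∅, q5→{q0, q2, q3, q7}, q6→{q3}, q7→{q2, q6}; now {q0, q2, q3, q4, q5, q6, q7}.

{q0, q2, q3, q4, q5, q6, q7}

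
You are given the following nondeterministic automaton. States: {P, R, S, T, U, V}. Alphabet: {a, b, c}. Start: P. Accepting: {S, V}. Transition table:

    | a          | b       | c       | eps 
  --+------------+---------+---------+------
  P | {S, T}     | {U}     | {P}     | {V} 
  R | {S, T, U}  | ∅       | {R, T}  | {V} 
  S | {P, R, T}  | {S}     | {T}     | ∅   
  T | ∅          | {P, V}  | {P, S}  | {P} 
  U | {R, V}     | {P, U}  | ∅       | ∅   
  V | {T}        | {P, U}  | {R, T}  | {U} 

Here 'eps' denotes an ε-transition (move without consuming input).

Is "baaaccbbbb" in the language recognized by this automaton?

Yes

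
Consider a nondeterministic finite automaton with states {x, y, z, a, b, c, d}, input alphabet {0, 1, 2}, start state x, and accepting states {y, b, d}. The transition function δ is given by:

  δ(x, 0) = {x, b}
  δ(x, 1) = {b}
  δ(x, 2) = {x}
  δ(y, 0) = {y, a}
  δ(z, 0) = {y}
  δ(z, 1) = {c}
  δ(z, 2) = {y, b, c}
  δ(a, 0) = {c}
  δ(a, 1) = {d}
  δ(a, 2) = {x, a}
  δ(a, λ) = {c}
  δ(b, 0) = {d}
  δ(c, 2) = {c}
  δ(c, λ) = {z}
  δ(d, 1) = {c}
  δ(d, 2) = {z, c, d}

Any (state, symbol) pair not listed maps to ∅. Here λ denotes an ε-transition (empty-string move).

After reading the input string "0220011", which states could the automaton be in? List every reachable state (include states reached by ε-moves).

{z, c}

Start in {x}.
Read '0': {x} → {x, b}.
Read '2': {x, b} → {x}.
Read '2': {x} → {x}.
Read '0': {x} → {x, b}.
Read '0': {x, b} → {x, b, d}.
Read '1': {x, b, d} → {z, b, c}.
Read '1': {z, b, c} → {z, c}.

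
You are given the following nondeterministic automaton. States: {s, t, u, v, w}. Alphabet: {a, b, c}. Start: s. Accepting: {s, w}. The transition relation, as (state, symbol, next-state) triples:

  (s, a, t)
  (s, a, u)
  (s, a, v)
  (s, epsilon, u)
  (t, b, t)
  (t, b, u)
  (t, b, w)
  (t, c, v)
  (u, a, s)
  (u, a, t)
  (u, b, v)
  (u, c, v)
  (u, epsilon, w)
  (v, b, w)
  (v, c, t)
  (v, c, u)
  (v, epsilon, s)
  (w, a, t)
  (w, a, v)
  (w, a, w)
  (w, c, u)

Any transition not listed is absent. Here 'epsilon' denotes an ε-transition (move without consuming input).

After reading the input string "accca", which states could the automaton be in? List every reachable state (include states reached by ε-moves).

Start: ε-closure({s}) = {s, u, w}.
Read 'a': s→{t, u, v}, u→{s, t}, w→{t, v, w}; now {s, t, u, v, w}.
Read 'c': s→∅, t→{v}, u→{v}, v→{t, u}, w→{u}; union {t, u, v}; ε-closure = {s, t, u, v, w}.
Read 'c': s→∅, t→{v}, u→{v}, v→{t, u}, w→{u}; union {t, u, v}; ε-closure = {s, t, u, v, w}.
Read 'c': s→∅, t→{v}, u→{v}, v→{t, u}, w→{u}; union {t, u, v}; ε-closure = {s, t, u, v, w}.
Read 'a': s→{t, u, v}, t→∅, u→{s, t}, v→∅, w→{t, v, w}; now {s, t, u, v, w}.

{s, t, u, v, w}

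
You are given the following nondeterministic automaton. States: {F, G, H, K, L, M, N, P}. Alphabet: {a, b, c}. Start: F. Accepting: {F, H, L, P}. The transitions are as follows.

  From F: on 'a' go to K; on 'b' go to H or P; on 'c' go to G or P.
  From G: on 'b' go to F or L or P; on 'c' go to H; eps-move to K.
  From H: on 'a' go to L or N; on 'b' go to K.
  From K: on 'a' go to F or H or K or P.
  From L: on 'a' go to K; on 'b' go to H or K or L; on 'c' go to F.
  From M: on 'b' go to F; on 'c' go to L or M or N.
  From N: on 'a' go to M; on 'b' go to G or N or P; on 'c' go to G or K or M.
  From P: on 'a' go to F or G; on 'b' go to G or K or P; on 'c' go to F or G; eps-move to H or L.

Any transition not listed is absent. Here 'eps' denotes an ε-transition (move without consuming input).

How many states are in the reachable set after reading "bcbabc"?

7

Start in {F}.
Read 'b': {F} → {H, L, P}.
Read 'c': {H, L, P} → {F, G, K}.
Read 'b': {F, G, K} → {F, H, L, P}.
Read 'a': {F, H, L, P} → {F, G, K, L, N}.
Read 'b': {F, G, K, L, N} → {F, G, H, K, L, N, P}.
Read 'c': {F, G, H, K, L, N, P} → {F, G, H, K, L, M, P}.
That set has 7 states.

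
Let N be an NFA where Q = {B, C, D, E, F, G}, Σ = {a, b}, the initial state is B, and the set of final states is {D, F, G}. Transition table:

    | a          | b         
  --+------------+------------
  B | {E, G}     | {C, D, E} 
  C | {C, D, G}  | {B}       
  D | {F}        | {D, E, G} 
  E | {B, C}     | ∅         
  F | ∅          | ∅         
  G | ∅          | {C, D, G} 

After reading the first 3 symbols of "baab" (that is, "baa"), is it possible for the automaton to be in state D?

Yes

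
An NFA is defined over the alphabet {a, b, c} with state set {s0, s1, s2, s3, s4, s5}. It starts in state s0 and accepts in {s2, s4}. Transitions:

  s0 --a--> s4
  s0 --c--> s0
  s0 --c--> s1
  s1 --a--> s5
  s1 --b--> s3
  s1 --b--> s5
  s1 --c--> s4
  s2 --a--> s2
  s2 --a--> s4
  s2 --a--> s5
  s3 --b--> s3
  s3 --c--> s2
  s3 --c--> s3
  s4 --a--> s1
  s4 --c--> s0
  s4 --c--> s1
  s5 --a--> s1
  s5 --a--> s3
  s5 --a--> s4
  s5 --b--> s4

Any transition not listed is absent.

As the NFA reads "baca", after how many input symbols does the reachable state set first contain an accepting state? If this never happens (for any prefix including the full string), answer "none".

none

Start in {s0}.
Read 'b': s0→∅; now ∅.
The set is empty and remains empty for the remaining 3 symbols.
No reachable set along the way intersects F.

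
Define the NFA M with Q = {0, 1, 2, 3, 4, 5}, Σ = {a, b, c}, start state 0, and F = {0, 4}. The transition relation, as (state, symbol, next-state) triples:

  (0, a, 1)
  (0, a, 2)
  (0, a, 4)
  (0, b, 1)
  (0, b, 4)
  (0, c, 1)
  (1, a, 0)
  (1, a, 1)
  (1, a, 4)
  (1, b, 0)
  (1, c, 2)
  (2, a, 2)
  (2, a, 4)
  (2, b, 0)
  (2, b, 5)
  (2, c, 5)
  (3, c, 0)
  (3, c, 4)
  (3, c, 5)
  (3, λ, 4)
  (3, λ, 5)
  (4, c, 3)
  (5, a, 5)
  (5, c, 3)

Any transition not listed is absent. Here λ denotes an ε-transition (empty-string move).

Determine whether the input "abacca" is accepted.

Start in {0}.
Read 'a': 0→{1, 2, 4}; now {1, 2, 4}.
Read 'b': 1→{0}, 2→{0, 5}, 4→∅; now {0, 5}.
Read 'a': 0→{1, 2, 4}, 5→{5}; now {1, 2, 4, 5}.
Read 'c': 1→{2}, 2→{5}, 4→{3}, 5→{3}; union {2, 3, 5}; ε-closure = {2, 3, 4, 5}.
Read 'c': 2→{5}, 3→{0, 4, 5}, 4→{3}, 5→{3}; now {0, 3, 4, 5}.
Read 'a': 0→{1, 2, 4}, 3→∅, 4→∅, 5→{5}; now {1, 2, 4, 5}.
The final set {1, 2, 4, 5} contains the accepting state 4.

Yes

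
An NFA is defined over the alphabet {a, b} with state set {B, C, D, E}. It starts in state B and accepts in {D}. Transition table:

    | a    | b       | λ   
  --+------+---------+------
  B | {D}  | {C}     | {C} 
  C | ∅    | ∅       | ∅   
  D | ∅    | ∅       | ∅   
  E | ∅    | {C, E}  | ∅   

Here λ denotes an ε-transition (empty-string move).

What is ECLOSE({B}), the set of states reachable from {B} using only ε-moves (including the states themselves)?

Begin with {B}.
ε-move B → C; add C.

{B, C}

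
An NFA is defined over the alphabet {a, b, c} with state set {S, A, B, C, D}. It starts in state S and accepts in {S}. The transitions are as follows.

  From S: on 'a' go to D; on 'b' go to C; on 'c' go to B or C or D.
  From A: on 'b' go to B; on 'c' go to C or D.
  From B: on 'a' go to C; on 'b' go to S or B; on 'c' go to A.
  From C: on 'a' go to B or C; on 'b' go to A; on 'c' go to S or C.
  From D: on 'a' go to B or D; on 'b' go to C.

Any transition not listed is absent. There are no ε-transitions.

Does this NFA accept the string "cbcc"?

Yes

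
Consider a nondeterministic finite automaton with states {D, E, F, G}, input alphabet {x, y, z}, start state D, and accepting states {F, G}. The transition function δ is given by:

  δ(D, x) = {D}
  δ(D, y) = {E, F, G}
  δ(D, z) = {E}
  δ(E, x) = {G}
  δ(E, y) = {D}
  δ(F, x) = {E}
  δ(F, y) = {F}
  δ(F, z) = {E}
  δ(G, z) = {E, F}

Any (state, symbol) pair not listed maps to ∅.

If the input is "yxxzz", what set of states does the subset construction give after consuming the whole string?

{E}

Start in {D}.
Read 'y': {D} → {E, F, G}.
Read 'x': {E, F, G} → {E, G}.
Read 'x': {E, G} → {G}.
Read 'z': {G} → {E, F}.
Read 'z': {E, F} → {E}.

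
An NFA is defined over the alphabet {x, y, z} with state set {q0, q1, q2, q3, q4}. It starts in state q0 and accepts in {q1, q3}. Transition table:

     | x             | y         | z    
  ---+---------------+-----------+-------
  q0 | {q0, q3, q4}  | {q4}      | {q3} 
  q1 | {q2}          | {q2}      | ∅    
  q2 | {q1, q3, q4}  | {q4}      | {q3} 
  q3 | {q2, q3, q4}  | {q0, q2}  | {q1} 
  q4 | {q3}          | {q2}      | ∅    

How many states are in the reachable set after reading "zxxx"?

4

Start in {q0}.
Read 'z': q0→{q3}; now {q3}.
Read 'x': q3→{q2, q3, q4}; now {q2, q3, q4}.
Read 'x': q2→{q1, q3, q4}, q3→{q2, q3, q4}, q4→{q3}; now {q1, q2, q3, q4}.
Read 'x': q1→{q2}, q2→{q1, q3, q4}, q3→{q2, q3, q4}, q4→{q3}; now {q1, q2, q3, q4}.
That set has 4 states.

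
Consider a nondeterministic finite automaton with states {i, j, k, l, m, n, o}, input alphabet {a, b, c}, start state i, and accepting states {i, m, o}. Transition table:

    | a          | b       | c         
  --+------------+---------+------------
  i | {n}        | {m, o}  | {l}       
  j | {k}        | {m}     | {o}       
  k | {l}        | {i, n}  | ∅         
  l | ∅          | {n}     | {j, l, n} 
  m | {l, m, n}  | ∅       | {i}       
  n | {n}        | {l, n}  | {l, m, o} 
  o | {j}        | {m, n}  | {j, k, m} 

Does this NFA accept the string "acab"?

Start in {i}.
Read 'a': {i} → {n}.
Read 'c': {n} → {l, m, o}.
Read 'a': {l, m, o} → {j, l, m, n}.
Read 'b': {j, l, m, n} → {l, m, n}.
The final set {l, m, n} contains the accepting state m.

Yes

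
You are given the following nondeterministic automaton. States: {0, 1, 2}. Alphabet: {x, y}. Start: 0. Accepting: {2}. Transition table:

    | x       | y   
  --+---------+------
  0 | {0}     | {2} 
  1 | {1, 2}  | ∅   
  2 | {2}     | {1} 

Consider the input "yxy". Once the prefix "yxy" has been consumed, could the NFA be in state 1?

Yes

Start in {0}.
Read 'y': 0→{2}; now {2}.
Read 'x': 2→{2}; now {2}.
Read 'y': 2→{1}; now {1}.
State 1 is in {1}.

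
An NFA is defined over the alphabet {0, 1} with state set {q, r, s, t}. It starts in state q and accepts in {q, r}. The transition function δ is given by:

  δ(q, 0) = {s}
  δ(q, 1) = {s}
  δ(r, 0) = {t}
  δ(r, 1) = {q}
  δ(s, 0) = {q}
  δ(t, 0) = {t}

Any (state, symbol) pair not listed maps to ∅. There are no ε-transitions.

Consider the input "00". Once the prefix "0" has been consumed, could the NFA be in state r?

Start in {q}.
Read '0': q→{s}; now {s}.
State r is not in {s}.

No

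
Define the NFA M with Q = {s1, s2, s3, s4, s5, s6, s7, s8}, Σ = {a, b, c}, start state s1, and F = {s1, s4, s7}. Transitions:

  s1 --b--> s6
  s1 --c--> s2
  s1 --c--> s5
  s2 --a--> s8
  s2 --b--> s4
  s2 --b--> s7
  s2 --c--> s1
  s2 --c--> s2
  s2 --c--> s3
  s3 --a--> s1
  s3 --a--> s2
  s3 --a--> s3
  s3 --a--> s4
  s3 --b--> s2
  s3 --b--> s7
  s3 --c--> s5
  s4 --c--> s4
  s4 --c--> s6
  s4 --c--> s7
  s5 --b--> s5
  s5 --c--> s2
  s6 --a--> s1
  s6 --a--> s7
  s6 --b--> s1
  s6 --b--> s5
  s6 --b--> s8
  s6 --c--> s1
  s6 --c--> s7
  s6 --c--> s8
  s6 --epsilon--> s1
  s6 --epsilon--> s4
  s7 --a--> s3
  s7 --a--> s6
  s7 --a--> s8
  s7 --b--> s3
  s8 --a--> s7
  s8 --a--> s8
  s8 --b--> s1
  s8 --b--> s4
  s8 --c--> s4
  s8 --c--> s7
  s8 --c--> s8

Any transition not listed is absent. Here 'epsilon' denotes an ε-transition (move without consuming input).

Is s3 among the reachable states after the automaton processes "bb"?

Start in {s1}.
Read 'b': s1→{s6}; union {s6}; ε-closure = {s1, s4, s6}.
Read 'b': s1→{s6}, s4→∅, s6→{s1, s5, s8}; union {s1, s5, s6, s8}; ε-closure = {s1, s4, s5, s6, s8}.
State s3 is not in {s1, s4, s5, s6, s8}.

No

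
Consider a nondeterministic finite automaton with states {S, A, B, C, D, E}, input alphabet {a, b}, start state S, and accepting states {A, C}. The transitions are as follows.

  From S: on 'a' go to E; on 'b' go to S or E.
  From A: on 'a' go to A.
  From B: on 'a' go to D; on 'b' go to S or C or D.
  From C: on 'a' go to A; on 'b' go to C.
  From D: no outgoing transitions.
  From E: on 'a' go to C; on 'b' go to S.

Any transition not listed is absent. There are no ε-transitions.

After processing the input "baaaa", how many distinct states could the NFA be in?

1

Start in {S}.
Read 'b': {S} → {S, E}.
Read 'a': {S, E} → {C, E}.
Read 'a': {C, E} → {A, C}.
Read 'a': {A, C} → {A}.
Read 'a': {A} → {A}.
That set has 1 state.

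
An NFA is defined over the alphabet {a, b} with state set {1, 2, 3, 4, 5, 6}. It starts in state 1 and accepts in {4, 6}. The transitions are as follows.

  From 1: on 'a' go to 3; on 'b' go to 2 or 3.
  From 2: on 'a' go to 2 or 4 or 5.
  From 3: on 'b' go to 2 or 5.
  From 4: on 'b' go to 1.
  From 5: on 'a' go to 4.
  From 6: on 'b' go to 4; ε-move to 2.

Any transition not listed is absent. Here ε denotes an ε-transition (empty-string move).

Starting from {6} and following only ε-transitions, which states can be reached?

Begin with {6}.
ε-move 6 → 2; add 2.

{2, 6}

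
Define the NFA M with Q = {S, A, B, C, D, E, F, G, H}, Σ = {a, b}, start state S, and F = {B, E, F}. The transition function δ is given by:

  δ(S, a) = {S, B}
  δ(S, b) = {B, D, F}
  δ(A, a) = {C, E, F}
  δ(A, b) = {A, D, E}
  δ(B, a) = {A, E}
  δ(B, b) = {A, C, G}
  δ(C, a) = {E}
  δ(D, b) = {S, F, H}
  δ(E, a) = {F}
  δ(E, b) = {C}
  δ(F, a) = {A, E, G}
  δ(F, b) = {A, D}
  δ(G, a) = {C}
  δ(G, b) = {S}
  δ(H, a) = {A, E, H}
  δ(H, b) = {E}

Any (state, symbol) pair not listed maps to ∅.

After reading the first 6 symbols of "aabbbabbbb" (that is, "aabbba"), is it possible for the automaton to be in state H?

Yes

Start in {S}.
Read 'a': S→{S, B}; now {S, B}.
Read 'a': S→{S, B}, B→{A, E}; now {S, A, B, E}.
Read 'b': S→{B, D, F}, A→{A, D, E}, B→{A, C, G}, E→{C}; now {A, B, C, D, E, F, G}.
Read 'b': A→{A, D, E}, B→{A, C, G}, C→∅, D→{S, F, H}, E→{C}, F→{A, D}, G→{S}; now {S, A, C, D, E, F, G, H}.
Read 'b': S→{B, D, F}, A→{A, D, E}, C→∅, D→{S, F, H}, E→{C}, F→{A, D}, G→{S}, H→{E}; now {S, A, B, C, D, E, F, H}.
Read 'a': S→{S, B}, A→{C, E, F}, B→{A, E}, C→{E}, D→∅, E→{F}, F→{A, E, G}, H→{A, E, H}; now {S, A, B, C, E, F, G, H}.
State H is in {S, A, B, C, E, F, G, H}.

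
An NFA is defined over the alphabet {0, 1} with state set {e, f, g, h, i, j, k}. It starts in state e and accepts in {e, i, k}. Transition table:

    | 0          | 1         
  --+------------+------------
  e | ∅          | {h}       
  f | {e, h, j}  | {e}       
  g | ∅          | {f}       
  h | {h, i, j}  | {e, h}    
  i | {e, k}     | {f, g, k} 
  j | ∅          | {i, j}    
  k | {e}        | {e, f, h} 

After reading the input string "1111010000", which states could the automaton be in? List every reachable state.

Start in {e}.
Read '1': {e} → {h}.
Read '1': {h} → {e, h}.
Read '1': {e, h} → {e, h}.
Read '1': {e, h} → {e, h}.
Read '0': {e, h} → {h, i, j}.
Read '1': {h, i, j} → {e, f, g, h, i, j, k}.
Read '0': {e, f, g, h, i, j, k} → {e, h, i, j, k}.
Read '0': {e, h, i, j, k} → {e, h, i, j, k}.
Read '0': {e, h, i, j, k} → {e, h, i, j, k}.
Read '0': {e, h, i, j, k} → {e, h, i, j, k}.

{e, h, i, j, k}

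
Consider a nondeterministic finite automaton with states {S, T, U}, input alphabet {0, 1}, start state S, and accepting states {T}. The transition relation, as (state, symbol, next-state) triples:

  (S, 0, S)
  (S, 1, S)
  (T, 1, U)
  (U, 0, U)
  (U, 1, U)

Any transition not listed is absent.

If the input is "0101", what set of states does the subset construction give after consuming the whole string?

{S}

Start in {S}.
Read '0': {S} → {S}.
Read '1': {S} → {S}.
Read '0': {S} → {S}.
Read '1': {S} → {S}.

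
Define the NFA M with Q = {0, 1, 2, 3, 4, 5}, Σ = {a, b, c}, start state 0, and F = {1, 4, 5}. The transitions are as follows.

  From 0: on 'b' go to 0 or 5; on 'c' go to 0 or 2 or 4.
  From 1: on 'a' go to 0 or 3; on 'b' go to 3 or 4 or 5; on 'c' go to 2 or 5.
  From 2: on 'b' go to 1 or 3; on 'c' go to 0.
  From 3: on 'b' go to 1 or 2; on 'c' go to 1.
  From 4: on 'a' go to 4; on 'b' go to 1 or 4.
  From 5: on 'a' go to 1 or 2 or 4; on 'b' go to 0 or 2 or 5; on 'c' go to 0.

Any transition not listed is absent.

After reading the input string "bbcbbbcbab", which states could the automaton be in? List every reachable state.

Start in {0}.
Read 'b': {0} → {0, 5}.
Read 'b': {0, 5} → {0, 2, 5}.
Read 'c': {0, 2, 5} → {0, 2, 4}.
Read 'b': {0, 2, 4} → {0, 1, 3, 4, 5}.
Read 'b': {0, 1, 3, 4, 5} → {0, 1, 2, 3, 4, 5}.
Read 'b': {0, 1, 2, 3, 4, 5} → {0, 1, 2, 3, 4, 5}.
Read 'c': {0, 1, 2, 3, 4, 5} → {0, 1, 2, 4, 5}.
Read 'b': {0, 1, 2, 4, 5} → {0, 1, 2, 3, 4, 5}.
Read 'a': {0, 1, 2, 3, 4, 5} → {0, 1, 2, 3, 4}.
Read 'b': {0, 1, 2, 3, 4} → {0, 1, 2, 3, 4, 5}.

{0, 1, 2, 3, 4, 5}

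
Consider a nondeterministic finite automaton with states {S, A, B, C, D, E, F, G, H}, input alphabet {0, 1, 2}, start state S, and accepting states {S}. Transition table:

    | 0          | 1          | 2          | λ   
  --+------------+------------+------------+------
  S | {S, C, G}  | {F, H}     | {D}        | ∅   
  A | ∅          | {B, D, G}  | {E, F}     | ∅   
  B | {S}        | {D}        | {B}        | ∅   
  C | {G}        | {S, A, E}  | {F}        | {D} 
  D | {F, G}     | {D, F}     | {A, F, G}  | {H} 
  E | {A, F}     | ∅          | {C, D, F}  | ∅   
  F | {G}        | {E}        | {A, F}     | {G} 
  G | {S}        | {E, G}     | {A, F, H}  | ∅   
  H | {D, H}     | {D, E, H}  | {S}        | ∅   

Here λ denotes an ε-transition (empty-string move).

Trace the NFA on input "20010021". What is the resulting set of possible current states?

Start in {S}.
Read '2': S→{D}; union {D}; ε-closure = {D, H}.
Read '0': D→{F, G}, H→{D, H}; now {D, F, G, H}.
Read '0': D→{F, G}, F→{G}, G→{S}, H→{D, H}; now {S, D, F, G, H}.
Read '1': S→{F, H}, D→{D, F}, F→{E}, G→{E, G}, H→{D, E, H}; now {D, E, F, G, H}.
Read '0': D→{F, G}, E→{A, F}, F→{G}, G→{S}, H→{D, H}; now {S, A, D, F, G, H}.
Read '0': S→{S, C, G}, A→∅, D→{F, G}, F→{G}, G→{S}, H→{D, H}; now {S, C, D, F, G, H}.
Read '2': S→{D}, C→{F}, D→{A, F, G}, F→{A, F}, G→{A, F, H}, H→{S}; now {S, A, D, F, G, H}.
Read '1': S→{F, H}, A→{B, D, G}, D→{D, F}, F→{E}, G→{E, G}, H→{D, E, H}; now {B, D, E, F, G, H}.

{B, D, E, F, G, H}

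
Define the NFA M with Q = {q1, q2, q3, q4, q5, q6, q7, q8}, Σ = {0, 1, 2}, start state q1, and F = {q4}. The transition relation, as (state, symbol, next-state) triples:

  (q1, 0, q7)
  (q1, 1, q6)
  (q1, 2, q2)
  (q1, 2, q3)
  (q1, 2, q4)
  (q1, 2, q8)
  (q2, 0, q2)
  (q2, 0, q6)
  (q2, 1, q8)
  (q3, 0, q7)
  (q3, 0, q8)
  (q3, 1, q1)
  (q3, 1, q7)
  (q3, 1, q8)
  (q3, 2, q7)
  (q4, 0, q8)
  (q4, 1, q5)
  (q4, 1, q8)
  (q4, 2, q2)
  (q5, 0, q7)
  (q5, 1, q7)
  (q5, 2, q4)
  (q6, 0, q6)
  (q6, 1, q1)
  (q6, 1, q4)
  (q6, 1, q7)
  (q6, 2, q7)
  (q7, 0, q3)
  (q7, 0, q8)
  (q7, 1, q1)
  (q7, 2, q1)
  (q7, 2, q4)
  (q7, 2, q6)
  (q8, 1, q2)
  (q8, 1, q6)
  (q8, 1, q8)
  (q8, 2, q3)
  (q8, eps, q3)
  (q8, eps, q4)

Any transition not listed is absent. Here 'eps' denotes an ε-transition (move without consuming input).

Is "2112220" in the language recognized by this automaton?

Start in {q1}.
Read '2': {q1} → {q2, q3, q4, q8}.
Read '1': {q2, q3, q4, q8} → {q1, q2, q3, q4, q5, q6, q7, q8}.
Read '1': {q1, q2, q3, q4, q5, q6, q7, q8} → {q1, q2, q3, q4, q5, q6, q7, q8}.
Read '2': {q1, q2, q3, q4, q5, q6, q7, q8} → {q1, q2, q3, q4, q6, q7, q8}.
Read '2': {q1, q2, q3, q4, q6, q7, q8} → {q1, q2, q3, q4, q6, q7, q8}.
Read '2': {q1, q2, q3, q4, q6, q7, q8} → {q1, q2, q3, q4, q6, q7, q8}.
Read '0': {q1, q2, q3, q4, q6, q7, q8} → {q2, q3, q4, q6, q7, q8}.
The final set {q2, q3, q4, q6, q7, q8} contains the accepting state q4.

Yes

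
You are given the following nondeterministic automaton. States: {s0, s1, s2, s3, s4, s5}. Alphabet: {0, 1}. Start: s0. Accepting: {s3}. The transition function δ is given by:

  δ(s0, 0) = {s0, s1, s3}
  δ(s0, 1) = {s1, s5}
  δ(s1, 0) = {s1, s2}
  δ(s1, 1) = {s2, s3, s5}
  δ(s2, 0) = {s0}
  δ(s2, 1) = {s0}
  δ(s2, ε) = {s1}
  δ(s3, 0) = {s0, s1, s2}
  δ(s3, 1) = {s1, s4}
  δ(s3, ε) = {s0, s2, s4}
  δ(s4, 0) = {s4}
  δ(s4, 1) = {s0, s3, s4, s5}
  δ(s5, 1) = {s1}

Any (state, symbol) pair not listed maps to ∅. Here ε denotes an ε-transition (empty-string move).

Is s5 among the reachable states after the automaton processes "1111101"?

Start in {s0}.
Read '1': s0→{s1, s5}; now {s1, s5}.
Read '1': s1→{s2, s3, s5}, s5→{s1}; union {s1, s2, s3, s5}; ε-closure = {s0, s1, s2, s3, s4, s5}.
Read '1': s0→{s1, s5}, s1→{s2, s3, s5}, s2→{s0}, s3→{s1, s4}, s4→{s0, s3, s4, s5}, s5→{s1}; now {s0, s1, s2, s3, s4, s5}.
Read '1': s0→{s1, s5}, s1→{s2, s3, s5}, s2→{s0}, s3→{s1, s4}, s4→{s0, s3, s4, s5}, s5→{s1}; now {s0, s1, s2, s3, s4, s5}.
Read '1': s0→{s1, s5}, s1→{s2, s3, s5}, s2→{s0}, s3→{s1, s4}, s4→{s0, s3, s4, s5}, s5→{s1}; now {s0, s1, s2, s3, s4, s5}.
Read '0': s0→{s0, s1, s3}, s1→{s1, s2}, s2→{s0}, s3→{s0, s1, s2}, s4→{s4}, s5→∅; now {s0, s1, s2, s3, s4}.
Read '1': s0→{s1, s5}, s1→{s2, s3, s5}, s2→{s0}, s3→{s1, s4}, s4→{s0, s3, s4, s5}; now {s0, s1, s2, s3, s4, s5}.
State s5 is in {s0, s1, s2, s3, s4, s5}.

Yes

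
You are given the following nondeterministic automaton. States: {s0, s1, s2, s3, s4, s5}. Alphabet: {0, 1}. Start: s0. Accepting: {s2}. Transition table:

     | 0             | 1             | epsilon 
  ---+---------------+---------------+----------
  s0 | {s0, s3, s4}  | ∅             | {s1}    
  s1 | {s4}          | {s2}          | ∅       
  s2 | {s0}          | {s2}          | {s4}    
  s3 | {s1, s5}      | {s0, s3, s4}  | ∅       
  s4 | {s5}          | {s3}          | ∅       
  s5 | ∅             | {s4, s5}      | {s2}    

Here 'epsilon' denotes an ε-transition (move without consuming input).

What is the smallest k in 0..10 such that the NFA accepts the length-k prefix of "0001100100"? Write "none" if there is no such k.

2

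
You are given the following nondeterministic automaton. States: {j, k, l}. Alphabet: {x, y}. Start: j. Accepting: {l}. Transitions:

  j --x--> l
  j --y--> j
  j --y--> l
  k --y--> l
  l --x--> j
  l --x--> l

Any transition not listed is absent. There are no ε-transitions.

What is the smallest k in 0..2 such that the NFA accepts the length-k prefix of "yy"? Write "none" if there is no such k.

Start in {j}.
Read 'y': {j} → {j, l}.
None of the earlier sets intersect F, but {j, l} does.

1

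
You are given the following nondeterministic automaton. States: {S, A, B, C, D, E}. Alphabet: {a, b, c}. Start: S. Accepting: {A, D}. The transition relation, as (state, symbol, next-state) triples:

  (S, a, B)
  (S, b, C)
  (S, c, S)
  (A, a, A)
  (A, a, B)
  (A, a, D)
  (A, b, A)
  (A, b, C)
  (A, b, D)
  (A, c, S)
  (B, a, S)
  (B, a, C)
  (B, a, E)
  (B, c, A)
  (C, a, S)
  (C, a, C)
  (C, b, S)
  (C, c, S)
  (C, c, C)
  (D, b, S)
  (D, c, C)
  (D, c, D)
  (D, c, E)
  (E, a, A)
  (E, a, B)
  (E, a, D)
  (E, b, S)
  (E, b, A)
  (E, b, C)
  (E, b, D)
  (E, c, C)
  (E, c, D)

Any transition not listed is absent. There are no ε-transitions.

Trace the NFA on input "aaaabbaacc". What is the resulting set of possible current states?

{S, C, D, E}

Start in {S}.
Read 'a': S→{B}; now {B}.
Read 'a': B→{S, C, E}; now {S, C, E}.
Read 'a': S→{B}, C→{S, C}, E→{A, B, D}; now {S, A, B, C, D}.
Read 'a': S→{B}, A→{A, B, D}, B→{S, C, E}, C→{S, C}, D→∅; now {S, A, B, C, D, E}.
Read 'b': S→{C}, A→{A, C, D}, B→∅, C→{S}, D→{S}, E→{S, A, C, D}; now {S, A, C, D}.
Read 'b': S→{C}, A→{A, C, D}, C→{S}, D→{S}; now {S, A, C, D}.
Read 'a': S→{B}, A→{A, B, D}, C→{S, C}, D→∅; now {S, A, B, C, D}.
Read 'a': S→{B}, A→{A, B, D}, B→{S, C, E}, C→{S, C}, D→∅; now {S, A, B, C, D, E}.
Read 'c': S→{S}, A→{S}, B→{A}, C→{S, C}, D→{C, D, E}, E→{C, D}; now {S, A, C, D, E}.
Read 'c': S→{S}, A→{S}, C→{S, C}, D→{C, D, E}, E→{C, D}; now {S, C, D, E}.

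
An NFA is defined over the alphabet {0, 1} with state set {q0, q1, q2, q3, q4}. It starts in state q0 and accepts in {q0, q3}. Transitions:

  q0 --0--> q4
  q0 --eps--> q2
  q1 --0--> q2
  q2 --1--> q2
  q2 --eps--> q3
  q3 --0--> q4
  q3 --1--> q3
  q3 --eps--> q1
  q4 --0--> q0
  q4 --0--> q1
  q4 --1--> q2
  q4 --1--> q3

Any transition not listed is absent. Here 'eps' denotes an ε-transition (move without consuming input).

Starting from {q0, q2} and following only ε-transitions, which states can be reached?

Begin with {q0, q2}.
ε-move q2 → q3; add q3.
ε-move q3 → q1; add q1.

{q0, q1, q2, q3}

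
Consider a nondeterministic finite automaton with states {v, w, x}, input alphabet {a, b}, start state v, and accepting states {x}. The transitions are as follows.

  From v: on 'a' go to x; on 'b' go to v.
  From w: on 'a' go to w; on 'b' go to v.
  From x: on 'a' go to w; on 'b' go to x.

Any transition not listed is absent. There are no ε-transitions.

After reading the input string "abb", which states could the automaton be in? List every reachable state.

{x}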